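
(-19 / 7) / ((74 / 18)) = -171 / 259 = -0.66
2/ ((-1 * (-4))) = 1/ 2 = 0.50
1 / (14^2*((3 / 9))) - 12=-2349 / 196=-11.98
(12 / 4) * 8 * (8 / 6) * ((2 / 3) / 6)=32 / 9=3.56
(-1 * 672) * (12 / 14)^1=-576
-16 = -16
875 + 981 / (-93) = 864.45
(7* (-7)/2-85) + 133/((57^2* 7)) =-37447/342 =-109.49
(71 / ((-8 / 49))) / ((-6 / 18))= 10437 / 8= 1304.62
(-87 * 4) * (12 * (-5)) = 20880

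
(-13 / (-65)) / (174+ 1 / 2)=2 / 1745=0.00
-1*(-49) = 49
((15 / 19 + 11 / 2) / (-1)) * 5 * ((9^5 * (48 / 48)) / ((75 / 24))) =-56450844 / 95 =-594219.41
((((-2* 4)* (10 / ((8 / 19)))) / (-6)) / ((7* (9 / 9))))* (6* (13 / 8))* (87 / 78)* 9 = 24795 / 56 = 442.77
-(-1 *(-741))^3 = -406869021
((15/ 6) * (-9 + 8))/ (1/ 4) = -10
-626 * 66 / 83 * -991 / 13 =40944156 / 1079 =37946.39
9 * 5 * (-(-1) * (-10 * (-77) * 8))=277200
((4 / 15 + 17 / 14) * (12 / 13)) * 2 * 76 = 94544 / 455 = 207.79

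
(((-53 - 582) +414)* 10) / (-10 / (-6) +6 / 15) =-33150 / 31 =-1069.35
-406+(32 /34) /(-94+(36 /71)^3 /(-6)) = -116133879198 /286036985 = -406.01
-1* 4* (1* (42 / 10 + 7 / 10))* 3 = -294 / 5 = -58.80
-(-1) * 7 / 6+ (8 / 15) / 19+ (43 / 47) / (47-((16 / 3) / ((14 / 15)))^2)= 415823 / 330410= 1.26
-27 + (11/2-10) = -63/2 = -31.50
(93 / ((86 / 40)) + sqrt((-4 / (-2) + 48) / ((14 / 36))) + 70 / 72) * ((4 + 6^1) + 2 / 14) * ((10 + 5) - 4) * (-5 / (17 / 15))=-1336779125 / 61404 - 1757250 * sqrt(7) / 833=-27351.56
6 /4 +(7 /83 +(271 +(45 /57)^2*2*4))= 16633689 /59926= 277.57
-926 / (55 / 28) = -25928 / 55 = -471.42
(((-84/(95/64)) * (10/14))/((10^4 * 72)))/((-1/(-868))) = -1736/35625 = -0.05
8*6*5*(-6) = -1440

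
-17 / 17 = -1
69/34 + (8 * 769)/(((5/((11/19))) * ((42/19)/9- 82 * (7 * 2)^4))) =30970022553/15262291450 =2.03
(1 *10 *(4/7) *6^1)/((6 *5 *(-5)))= -8/35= -0.23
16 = 16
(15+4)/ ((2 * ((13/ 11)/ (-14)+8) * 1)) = 1463/ 1219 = 1.20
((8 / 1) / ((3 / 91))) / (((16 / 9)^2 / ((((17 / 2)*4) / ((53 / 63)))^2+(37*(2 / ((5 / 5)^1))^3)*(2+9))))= 375412.70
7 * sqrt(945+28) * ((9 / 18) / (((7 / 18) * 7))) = 9 * sqrt(973) / 7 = 40.11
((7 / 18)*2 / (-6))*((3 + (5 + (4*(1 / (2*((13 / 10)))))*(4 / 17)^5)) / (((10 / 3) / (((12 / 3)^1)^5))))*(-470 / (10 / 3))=4146224216064 / 92290705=44925.70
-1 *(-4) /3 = 4 /3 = 1.33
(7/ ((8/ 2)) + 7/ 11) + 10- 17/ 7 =3067/ 308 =9.96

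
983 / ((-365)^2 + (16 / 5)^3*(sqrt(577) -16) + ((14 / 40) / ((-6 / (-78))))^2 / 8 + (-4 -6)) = 33392003511216000 / 4507364420120976521 -8246001664000*sqrt(577) / 4507364420120976521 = 0.01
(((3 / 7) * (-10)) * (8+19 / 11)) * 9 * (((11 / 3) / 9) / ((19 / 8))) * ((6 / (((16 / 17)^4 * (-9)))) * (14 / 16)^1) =44683735 / 933888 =47.85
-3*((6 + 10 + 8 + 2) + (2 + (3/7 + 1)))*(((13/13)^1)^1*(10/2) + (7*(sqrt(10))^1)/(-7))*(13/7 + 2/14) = -6180/7 + 1236*sqrt(10)/7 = -324.49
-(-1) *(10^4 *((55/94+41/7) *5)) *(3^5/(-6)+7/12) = -4230168750/329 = -12857655.78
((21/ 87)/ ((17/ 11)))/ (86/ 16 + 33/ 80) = 6160/ 228259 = 0.03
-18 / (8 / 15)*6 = -405 / 2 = -202.50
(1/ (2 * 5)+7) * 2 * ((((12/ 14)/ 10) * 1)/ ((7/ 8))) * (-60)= -20448/ 245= -83.46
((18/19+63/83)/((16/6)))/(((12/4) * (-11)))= -2691/138776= -0.02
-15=-15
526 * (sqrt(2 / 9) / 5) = 49.59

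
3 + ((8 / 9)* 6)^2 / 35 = 1201 / 315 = 3.81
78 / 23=3.39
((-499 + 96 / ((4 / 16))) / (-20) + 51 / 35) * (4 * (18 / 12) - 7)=-1009 / 140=-7.21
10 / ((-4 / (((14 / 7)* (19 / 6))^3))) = -34295 / 54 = -635.09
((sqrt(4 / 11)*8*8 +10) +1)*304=3344 +38912*sqrt(11) / 11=15076.41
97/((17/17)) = 97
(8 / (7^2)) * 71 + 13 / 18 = 10861 / 882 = 12.31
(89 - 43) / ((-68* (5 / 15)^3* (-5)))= 621 / 170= 3.65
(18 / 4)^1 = 9 / 2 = 4.50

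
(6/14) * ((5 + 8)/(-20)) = -39/140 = -0.28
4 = 4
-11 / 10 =-1.10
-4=-4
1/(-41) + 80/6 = 1637/123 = 13.31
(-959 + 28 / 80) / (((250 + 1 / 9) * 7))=-24651 / 45020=-0.55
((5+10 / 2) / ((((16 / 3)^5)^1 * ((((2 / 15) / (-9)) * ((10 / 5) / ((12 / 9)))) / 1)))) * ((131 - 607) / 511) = 929475 / 9568256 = 0.10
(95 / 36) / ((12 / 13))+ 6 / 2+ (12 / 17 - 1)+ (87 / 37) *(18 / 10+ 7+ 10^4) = 31982073227 / 1358640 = 23539.77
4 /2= 2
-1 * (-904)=904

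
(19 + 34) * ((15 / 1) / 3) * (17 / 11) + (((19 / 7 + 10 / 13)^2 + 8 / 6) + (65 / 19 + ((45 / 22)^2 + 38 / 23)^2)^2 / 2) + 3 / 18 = 103344837398586899139506497 / 91814816981996222546432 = 1125.58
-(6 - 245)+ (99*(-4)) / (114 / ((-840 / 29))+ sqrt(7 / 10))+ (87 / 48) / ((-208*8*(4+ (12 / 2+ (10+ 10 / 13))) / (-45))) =86240*sqrt(70) / 32209+ 136300794029 / 395784192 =366.78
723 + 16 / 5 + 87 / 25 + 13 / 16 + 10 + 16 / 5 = 297477 / 400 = 743.69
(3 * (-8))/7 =-24/7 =-3.43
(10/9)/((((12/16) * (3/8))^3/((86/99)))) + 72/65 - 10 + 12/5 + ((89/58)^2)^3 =80279342969536471283/1607261531611919040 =49.95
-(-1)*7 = 7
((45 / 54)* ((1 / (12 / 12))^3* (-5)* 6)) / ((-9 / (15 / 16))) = 125 / 48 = 2.60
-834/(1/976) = -813984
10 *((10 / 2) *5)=250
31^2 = 961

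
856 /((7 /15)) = 12840 /7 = 1834.29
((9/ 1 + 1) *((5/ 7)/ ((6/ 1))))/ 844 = 25/ 17724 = 0.00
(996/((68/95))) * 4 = 94620/17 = 5565.88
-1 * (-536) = 536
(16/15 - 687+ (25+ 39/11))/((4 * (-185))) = 108469/122100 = 0.89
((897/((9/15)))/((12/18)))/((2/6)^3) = 121095/2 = 60547.50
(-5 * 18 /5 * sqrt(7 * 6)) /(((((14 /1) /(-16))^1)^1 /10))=1440 * sqrt(42) /7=1333.18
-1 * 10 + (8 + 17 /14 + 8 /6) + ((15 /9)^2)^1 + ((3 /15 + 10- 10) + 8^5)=32771.53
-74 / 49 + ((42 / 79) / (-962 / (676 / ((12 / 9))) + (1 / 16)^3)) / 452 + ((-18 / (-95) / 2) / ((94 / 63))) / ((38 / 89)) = -250103678969443 / 183614244454340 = -1.36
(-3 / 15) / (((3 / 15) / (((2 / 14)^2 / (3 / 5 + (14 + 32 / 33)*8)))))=-165 / 973091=-0.00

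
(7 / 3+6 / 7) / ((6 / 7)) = 67 / 18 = 3.72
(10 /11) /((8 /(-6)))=-15 /22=-0.68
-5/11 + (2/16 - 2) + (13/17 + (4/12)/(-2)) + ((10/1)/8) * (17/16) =-14483/35904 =-0.40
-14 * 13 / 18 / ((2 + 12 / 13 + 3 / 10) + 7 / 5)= -11830 / 5409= -2.19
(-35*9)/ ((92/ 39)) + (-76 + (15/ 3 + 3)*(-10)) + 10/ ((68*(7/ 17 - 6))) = -506149/ 1748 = -289.56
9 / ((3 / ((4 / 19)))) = 12 / 19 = 0.63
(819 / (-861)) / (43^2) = -39 / 75809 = -0.00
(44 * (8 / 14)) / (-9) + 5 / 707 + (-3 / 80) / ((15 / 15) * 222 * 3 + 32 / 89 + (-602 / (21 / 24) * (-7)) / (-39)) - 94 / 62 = -18277497448727 / 4247837719200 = -4.30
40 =40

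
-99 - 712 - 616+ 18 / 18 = -1426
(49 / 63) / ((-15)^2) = 7 / 2025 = 0.00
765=765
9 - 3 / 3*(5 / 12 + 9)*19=-2039 / 12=-169.92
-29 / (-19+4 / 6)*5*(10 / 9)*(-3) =-290 / 11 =-26.36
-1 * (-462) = 462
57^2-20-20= 3209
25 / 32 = 0.78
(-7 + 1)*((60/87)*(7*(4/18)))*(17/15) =-1904/261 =-7.30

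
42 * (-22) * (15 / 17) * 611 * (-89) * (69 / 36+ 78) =60232627455 / 17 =3543095732.65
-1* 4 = -4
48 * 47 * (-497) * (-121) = 135669072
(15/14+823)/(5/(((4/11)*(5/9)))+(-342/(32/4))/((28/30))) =-46148/1179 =-39.14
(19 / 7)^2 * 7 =361 / 7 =51.57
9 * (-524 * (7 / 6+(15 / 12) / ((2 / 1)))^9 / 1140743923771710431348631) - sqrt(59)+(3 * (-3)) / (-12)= 62783872901767010249958886192520095 / 83711830535689347087731357808328704 - sqrt(59)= -6.93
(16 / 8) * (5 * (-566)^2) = 3203560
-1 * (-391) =391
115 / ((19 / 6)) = 690 / 19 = 36.32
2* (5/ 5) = 2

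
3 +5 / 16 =53 / 16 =3.31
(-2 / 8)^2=1 / 16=0.06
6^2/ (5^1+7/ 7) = 6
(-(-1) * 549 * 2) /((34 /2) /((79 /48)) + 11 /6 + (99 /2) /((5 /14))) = 2602260 /357307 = 7.28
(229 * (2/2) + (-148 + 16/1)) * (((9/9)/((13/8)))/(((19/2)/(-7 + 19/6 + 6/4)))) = -10864/741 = -14.66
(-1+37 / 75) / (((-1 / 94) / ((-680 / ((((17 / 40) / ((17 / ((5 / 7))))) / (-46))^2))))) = -3223606894592 / 15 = -214907126306.13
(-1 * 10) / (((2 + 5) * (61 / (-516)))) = 5160 / 427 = 12.08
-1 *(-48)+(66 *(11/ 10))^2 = 132969/ 25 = 5318.76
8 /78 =4 /39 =0.10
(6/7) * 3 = 18/7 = 2.57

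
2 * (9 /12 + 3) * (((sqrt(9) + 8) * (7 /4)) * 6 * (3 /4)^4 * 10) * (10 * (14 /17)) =49116375 /2176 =22571.86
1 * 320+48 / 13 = 4208 / 13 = 323.69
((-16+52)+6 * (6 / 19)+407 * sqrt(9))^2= 572118561 / 361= 1584815.96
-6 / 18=-1 / 3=-0.33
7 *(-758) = -5306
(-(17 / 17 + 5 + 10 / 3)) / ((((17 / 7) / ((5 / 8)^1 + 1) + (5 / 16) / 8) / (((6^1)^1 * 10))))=-6522880 / 17863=-365.16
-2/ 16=-1/ 8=-0.12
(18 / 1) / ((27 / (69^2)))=3174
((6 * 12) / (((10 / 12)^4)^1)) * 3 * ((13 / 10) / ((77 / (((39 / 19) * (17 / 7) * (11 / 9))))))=134042688 / 2909375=46.07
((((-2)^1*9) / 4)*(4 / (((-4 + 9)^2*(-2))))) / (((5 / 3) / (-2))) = -54 / 125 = -0.43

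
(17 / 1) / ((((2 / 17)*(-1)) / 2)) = -289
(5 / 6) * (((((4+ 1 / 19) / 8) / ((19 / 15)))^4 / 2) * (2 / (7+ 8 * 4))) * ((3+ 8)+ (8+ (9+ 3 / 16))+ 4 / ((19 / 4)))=8725094629453125 / 549839185002758144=0.02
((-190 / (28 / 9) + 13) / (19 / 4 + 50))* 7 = -1346 / 219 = -6.15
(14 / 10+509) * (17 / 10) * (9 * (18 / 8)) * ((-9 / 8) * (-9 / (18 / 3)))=11860101 / 400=29650.25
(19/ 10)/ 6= 19/ 60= 0.32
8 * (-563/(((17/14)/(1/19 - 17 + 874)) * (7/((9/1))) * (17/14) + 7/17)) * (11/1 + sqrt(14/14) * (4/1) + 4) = -5969837897856/28818323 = -207154.24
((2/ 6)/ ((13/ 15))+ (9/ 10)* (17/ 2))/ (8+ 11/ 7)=14623/ 17420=0.84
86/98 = 43/49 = 0.88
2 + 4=6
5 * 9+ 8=53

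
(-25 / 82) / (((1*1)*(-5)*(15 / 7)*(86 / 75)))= 175 / 7052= 0.02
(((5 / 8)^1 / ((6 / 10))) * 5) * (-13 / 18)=-1625 / 432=-3.76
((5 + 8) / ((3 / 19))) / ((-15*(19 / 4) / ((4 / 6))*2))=-52 / 135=-0.39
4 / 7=0.57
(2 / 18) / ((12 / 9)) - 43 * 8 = -4127 / 12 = -343.92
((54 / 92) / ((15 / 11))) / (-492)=-0.00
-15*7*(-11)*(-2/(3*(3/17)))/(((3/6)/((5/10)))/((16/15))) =-41888/9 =-4654.22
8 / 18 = 4 / 9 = 0.44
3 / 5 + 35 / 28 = 37 / 20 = 1.85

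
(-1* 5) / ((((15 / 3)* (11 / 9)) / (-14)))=126 / 11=11.45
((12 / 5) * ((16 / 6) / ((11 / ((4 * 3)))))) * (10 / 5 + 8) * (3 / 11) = 2304 / 121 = 19.04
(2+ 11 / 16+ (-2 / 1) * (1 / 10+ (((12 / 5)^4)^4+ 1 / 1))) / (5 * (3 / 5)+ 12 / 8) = -1972098364818539479 / 3662109375000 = -538514.33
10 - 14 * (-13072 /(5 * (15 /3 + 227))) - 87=11711 /145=80.77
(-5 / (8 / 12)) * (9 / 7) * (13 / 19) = -1755 / 266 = -6.60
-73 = -73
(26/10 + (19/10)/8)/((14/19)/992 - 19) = -133703/895245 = -0.15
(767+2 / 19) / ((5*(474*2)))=2915 / 18012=0.16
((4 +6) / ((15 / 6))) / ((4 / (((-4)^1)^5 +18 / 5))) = -1020.40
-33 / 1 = -33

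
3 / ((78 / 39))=1.50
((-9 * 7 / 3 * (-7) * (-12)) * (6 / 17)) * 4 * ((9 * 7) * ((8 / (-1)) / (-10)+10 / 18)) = -18077472 / 85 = -212676.14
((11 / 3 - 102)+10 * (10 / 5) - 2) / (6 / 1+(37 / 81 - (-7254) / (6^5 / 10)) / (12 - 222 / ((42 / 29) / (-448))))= -3575414304 / 267049733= -13.39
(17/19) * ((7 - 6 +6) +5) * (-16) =-3264/19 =-171.79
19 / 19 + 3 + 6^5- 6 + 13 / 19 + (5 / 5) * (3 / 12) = 590895 / 76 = 7774.93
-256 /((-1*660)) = 64 /165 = 0.39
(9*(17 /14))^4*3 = 1643943843 /38416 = 42793.21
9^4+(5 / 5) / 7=45928 / 7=6561.14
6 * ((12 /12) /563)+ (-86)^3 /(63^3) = -356599246 /140776461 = -2.53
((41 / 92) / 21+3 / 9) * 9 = 2055 / 644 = 3.19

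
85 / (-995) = -17 / 199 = -0.09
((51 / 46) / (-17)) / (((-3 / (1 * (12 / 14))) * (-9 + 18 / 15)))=-5 / 2093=-0.00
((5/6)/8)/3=5/144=0.03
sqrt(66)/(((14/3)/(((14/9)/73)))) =sqrt(66)/219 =0.04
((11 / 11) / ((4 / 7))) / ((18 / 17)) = 119 / 72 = 1.65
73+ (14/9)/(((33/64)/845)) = 778801/297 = 2622.23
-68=-68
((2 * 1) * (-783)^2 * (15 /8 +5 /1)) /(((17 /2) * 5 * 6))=2247993 /68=33058.72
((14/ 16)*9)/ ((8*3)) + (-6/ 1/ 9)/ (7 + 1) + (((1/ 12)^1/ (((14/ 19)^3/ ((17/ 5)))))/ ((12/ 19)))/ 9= 6568127/ 17781120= 0.37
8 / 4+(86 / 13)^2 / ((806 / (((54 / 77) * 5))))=11486938 / 5244239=2.19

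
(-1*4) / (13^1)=-4 / 13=-0.31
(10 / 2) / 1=5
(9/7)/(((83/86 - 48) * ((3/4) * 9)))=-344/84945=-0.00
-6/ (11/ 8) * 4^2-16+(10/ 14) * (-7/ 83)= -78407/ 913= -85.88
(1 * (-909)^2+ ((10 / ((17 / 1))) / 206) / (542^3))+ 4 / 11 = 2533988551551370415 / 3066738114968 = 826281.36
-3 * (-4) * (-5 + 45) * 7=3360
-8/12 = -2/3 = -0.67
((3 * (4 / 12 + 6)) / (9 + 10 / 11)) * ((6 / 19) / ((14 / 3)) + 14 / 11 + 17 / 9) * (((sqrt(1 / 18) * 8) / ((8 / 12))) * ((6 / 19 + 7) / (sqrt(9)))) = 11820560 * sqrt(2) / 391419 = 42.71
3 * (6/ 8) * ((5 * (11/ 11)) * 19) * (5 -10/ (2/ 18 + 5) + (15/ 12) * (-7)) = -448875/ 368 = -1219.77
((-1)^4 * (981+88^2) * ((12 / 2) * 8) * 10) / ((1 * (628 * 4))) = 1667.20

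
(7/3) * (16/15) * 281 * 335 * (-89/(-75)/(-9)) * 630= -2627345504/135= -19461818.55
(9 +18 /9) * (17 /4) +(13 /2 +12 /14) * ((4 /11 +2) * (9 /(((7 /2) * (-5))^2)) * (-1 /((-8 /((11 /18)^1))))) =401216 /8575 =46.79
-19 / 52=-0.37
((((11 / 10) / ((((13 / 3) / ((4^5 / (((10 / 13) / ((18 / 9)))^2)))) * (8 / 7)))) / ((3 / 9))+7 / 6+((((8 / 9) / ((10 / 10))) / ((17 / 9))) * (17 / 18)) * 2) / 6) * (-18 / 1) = -10382993 / 750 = -13843.99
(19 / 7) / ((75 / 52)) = 988 / 525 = 1.88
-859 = -859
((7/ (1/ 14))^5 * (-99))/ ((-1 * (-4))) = -223720397208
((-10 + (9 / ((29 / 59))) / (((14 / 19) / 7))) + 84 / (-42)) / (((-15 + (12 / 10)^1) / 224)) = -1753360 / 667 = -2628.73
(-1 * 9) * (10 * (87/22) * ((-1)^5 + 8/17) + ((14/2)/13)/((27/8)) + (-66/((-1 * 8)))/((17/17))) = 3288751/29172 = 112.74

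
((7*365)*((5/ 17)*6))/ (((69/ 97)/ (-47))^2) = 531043489550/ 26979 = 19683586.85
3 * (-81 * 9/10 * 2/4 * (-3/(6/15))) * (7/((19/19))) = 45927/8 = 5740.88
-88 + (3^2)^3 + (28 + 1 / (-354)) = 236825 / 354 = 669.00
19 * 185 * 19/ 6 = 66785/ 6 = 11130.83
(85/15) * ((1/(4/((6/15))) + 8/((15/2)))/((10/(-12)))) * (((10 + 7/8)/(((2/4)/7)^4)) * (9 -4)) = -16571702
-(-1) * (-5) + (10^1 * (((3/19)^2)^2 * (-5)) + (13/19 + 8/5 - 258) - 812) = -699007222/651605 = -1072.75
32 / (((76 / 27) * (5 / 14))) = 3024 / 95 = 31.83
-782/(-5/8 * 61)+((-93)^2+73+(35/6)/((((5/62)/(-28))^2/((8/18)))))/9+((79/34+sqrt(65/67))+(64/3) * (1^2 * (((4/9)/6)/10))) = sqrt(4355)/67+90005690201/2519910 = 35718.80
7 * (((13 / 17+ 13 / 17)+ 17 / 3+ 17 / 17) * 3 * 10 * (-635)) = -18580100 / 17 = -1092947.06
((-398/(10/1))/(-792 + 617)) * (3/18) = 199/5250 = 0.04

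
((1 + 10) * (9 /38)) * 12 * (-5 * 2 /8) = -1485 /38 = -39.08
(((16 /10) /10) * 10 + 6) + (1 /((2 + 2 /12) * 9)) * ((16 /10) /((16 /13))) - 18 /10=88 /15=5.87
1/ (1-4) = -1/ 3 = -0.33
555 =555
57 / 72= 19 / 24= 0.79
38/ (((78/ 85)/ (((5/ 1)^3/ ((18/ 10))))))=1009375/ 351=2875.71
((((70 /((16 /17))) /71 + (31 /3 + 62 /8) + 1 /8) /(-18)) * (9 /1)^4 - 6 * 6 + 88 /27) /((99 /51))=-919205963 /253044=-3632.59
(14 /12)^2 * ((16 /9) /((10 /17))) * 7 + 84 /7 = 16522 /405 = 40.80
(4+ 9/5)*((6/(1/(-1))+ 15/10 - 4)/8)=-493/80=-6.16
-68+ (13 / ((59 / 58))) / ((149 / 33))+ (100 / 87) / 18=-448145848 / 6883353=-65.11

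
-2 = -2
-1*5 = -5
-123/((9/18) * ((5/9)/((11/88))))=-55.35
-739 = -739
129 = 129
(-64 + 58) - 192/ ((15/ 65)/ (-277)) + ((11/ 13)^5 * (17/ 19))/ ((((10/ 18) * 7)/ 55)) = 11380740860635/ 49381969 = 230463.49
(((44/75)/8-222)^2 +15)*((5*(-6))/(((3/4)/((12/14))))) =-4433980084/2625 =-1689135.27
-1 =-1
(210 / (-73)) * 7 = -1470 / 73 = -20.14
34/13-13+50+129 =2192/13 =168.62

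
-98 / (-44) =49 / 22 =2.23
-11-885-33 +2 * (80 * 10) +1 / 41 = 27512 / 41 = 671.02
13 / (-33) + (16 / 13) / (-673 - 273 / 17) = -994321 / 2512653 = -0.40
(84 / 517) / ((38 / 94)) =84 / 209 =0.40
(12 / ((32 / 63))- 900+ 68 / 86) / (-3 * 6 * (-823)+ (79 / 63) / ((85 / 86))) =-1612931355 / 27291502816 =-0.06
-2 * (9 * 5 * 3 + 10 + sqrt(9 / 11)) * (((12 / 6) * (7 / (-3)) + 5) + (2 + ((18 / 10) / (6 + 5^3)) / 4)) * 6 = -532643 / 131-55101 * sqrt(11) / 7205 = -4091.34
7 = 7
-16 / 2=-8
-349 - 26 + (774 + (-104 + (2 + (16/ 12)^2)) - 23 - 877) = -5411/ 9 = -601.22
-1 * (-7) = 7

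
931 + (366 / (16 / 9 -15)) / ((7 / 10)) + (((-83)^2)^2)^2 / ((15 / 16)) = 30018550869960277193 / 12495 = 2402445047615868.52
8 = 8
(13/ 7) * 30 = 390/ 7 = 55.71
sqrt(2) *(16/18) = 8 *sqrt(2)/9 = 1.26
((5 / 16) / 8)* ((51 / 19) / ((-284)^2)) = 255 / 196155392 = 0.00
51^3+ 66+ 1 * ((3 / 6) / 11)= 2919775 / 22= 132717.05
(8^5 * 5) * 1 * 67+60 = 10977340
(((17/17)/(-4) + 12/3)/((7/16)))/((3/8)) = 160/7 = 22.86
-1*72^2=-5184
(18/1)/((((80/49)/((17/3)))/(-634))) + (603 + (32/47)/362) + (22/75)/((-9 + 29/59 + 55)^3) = -2054509604651715964841/52671430117304700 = -39006.15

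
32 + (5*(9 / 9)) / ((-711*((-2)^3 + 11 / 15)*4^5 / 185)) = 846500369 / 26452992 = 32.00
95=95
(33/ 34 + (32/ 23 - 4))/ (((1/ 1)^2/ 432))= -707.66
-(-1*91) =91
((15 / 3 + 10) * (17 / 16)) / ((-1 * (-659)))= 255 / 10544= 0.02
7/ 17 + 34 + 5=670/ 17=39.41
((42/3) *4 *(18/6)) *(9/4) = 378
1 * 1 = 1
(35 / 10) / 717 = 7 / 1434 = 0.00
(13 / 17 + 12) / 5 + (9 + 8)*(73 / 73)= 1662 / 85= 19.55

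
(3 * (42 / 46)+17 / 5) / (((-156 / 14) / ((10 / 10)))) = -2471 / 4485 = -0.55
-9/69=-3/23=-0.13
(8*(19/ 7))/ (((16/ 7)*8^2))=19/ 128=0.15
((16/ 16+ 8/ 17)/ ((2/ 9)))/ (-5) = -45/ 34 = -1.32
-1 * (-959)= 959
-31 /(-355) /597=31 /211935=0.00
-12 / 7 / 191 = -12 / 1337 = -0.01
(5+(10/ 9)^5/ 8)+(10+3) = 1075382/ 59049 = 18.21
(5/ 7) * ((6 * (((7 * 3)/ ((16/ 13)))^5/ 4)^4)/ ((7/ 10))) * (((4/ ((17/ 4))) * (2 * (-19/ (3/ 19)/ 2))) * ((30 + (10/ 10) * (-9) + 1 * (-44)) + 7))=973876915053479217342130347777177996504127000422225/ 5137934733362173992501248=189546377210632902981955400.00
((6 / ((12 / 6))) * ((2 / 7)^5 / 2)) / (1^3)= 48 / 16807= 0.00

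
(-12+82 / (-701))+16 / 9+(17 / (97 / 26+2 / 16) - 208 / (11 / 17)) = -9110790322 / 27828999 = -327.38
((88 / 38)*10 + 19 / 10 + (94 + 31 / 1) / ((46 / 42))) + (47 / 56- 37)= 12606459 / 122360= 103.03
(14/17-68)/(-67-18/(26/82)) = 14846/27353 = 0.54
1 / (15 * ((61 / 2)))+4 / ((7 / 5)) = 18314 / 6405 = 2.86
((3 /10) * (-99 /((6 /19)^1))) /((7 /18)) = -16929 /70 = -241.84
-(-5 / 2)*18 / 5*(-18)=-162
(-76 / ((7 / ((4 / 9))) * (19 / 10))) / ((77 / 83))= -13280 / 4851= -2.74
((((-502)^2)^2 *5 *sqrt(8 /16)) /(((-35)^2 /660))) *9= 37722573513504 *sqrt(2) /49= 1088730103477.83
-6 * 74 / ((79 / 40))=-17760 / 79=-224.81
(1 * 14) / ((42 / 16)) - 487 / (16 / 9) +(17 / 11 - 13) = -147871 / 528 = -280.06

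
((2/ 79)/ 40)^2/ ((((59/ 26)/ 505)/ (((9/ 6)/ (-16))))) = -0.00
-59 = -59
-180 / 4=-45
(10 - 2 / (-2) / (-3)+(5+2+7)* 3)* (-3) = -155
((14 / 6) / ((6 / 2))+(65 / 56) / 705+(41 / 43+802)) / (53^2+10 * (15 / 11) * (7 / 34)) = 153091193695 / 535579615872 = 0.29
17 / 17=1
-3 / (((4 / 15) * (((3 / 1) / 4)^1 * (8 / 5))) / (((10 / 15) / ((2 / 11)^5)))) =-31455.27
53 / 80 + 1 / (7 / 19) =1891 / 560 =3.38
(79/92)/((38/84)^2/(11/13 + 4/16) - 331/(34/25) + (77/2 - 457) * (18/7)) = -1776789/2729938310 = -0.00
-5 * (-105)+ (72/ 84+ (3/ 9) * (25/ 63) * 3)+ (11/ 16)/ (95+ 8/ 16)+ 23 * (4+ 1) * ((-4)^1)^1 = 6378565/ 96264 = 66.26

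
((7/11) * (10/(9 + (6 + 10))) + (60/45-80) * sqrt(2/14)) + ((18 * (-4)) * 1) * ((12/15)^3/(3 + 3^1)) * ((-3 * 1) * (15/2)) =38086/275-236 * sqrt(7)/21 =108.76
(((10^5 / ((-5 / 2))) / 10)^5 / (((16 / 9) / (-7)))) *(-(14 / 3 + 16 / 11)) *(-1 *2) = 542976000000000000000 / 11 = 49361454545454545454.55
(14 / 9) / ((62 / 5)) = 0.13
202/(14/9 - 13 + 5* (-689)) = -9/154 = -0.06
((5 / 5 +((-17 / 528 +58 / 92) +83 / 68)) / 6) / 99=581941 / 122630112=0.00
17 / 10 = 1.70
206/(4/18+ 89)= 1854/803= 2.31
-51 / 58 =-0.88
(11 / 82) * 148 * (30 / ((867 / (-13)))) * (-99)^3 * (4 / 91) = 31592935440 / 82943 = 380899.36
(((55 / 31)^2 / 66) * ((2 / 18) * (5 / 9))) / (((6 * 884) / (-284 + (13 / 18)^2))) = -126289625 / 802616682816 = -0.00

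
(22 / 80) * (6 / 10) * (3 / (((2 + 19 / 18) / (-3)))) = -243 / 500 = -0.49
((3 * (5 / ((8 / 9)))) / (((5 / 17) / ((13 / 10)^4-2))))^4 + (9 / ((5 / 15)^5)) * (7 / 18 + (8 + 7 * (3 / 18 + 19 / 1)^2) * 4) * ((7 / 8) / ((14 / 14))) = 1047208812040307318805782001 / 40960000000000000000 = 25566621.39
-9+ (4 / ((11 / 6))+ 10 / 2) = -20 / 11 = -1.82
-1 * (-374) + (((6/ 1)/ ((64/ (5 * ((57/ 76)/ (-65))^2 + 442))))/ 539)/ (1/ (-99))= 7767212717/ 21199360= 366.39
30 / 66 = 5 / 11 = 0.45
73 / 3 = 24.33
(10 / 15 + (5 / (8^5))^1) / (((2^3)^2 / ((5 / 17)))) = 327755 / 106954752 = 0.00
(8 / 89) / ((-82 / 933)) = -3732 / 3649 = -1.02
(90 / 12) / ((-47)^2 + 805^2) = 15 / 1300468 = 0.00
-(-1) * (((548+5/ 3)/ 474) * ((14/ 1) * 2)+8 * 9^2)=483814/ 711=680.47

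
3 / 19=0.16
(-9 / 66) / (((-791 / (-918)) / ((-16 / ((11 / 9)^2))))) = 1784592 / 1052821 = 1.70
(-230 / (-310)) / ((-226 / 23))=-529 / 7006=-0.08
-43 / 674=-0.06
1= 1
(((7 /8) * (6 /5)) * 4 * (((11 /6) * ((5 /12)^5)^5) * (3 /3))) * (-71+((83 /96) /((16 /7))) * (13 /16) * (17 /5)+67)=-333311116695404052734375 /46889148404892801250163020529664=-0.00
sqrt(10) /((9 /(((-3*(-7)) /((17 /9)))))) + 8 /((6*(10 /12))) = 5.51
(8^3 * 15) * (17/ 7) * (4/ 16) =32640/ 7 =4662.86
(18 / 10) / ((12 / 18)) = 27 / 10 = 2.70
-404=-404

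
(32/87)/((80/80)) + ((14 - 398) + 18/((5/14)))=-144956/435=-333.23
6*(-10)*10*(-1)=600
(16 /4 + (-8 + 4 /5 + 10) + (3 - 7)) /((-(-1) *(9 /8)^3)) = 7168 /3645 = 1.97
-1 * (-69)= 69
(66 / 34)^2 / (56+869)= 1089 / 267325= 0.00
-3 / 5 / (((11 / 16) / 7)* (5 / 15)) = -18.33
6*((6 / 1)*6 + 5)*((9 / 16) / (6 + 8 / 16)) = 1107 / 52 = 21.29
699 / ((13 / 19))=13281 / 13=1021.62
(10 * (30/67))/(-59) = -0.08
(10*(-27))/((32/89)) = -12015/16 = -750.94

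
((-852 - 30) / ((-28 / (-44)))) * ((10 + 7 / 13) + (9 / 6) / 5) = -976437 / 65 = -15022.11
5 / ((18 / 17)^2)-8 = -1147 / 324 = -3.54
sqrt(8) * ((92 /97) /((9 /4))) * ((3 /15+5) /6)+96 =9568 * sqrt(2) /13095+96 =97.03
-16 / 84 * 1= -4 / 21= -0.19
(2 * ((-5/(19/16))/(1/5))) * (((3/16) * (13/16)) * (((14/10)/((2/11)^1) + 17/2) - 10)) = -39.77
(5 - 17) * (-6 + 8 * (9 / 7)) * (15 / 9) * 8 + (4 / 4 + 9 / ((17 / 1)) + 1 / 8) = -651225 / 952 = -684.06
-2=-2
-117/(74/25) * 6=-8775/37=-237.16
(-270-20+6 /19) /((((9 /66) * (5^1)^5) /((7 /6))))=-423808 /534375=-0.79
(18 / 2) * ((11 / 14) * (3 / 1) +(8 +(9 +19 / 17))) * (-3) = -131571 / 238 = -552.82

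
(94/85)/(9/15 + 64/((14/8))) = 658/22117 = 0.03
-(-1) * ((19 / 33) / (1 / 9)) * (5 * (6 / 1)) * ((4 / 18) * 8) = 3040 / 11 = 276.36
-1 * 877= -877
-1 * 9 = -9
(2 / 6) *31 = 31 / 3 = 10.33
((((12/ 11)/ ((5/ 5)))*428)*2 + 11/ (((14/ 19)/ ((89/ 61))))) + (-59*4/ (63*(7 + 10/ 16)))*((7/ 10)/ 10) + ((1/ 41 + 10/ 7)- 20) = 81201633217/ 86659650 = 937.02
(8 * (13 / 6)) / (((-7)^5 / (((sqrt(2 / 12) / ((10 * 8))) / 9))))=-13 * sqrt(6) / 54454680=-0.00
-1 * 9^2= -81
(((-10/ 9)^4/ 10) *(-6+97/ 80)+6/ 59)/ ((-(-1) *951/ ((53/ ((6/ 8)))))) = -51536458/ 1104393447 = -0.05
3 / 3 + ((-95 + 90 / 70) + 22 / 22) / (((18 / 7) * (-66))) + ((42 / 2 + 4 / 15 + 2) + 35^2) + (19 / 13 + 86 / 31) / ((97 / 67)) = 26444236069 / 21109140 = 1252.74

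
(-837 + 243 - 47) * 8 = -5128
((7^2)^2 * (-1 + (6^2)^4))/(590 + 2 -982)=-806551123/78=-10340399.01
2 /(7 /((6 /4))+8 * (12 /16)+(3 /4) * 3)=24 /155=0.15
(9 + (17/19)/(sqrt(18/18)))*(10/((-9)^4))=1880/124659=0.02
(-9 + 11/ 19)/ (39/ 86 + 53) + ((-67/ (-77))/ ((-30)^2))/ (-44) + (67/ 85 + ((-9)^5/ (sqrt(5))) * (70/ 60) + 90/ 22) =21377185639363/ 4527546685200 - 137781 * sqrt(5)/ 10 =-30804.05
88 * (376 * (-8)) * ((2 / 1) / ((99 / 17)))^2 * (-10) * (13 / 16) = 226021120 / 891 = 253671.29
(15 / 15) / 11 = 1 / 11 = 0.09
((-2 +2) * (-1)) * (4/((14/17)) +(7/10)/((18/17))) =0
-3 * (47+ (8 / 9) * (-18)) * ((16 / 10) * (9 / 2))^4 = -156204288 / 625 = -249926.86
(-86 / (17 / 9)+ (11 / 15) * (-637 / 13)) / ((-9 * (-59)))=-0.15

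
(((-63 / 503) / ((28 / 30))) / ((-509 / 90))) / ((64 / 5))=30375 / 16385728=0.00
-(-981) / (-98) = -981 / 98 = -10.01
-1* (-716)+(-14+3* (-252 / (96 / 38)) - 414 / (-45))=8239 / 20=411.95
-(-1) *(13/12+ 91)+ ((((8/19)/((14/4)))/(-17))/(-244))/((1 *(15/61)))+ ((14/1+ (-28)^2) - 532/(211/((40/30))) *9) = 24611926691/28624260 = 859.83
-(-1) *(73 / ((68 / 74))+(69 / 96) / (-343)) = 14822697 / 186592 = 79.44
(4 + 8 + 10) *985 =21670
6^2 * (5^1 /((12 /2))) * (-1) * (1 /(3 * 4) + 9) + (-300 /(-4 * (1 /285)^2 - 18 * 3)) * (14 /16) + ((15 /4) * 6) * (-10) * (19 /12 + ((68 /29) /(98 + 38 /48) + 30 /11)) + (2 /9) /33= -10120431360025993 /8142864197922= -1242.86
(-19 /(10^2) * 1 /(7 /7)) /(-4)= 19 /400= 0.05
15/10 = 3/2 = 1.50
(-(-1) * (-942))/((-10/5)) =471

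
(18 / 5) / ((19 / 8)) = 144 / 95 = 1.52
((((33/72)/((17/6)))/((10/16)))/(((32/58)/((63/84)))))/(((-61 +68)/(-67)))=-64119/19040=-3.37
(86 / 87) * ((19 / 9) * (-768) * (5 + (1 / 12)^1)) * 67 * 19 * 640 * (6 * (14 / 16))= -9095116943360 / 261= -34847191353.87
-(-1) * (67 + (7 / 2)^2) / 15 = 317 / 60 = 5.28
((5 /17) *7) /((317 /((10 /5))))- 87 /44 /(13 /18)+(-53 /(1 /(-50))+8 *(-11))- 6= 2553.28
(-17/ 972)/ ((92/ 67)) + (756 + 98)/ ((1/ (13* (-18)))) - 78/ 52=-17870269739/ 89424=-199837.51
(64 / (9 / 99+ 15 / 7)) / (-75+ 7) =-308 / 731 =-0.42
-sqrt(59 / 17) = -sqrt(1003) / 17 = -1.86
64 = 64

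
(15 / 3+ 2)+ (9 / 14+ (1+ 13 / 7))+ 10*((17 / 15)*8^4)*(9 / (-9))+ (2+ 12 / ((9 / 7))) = -92799 / 2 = -46399.50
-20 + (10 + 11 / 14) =-129 / 14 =-9.21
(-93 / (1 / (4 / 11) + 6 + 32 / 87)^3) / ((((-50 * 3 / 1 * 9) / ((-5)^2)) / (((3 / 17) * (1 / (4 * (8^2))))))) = 6804531 / 4344593265512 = 0.00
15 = 15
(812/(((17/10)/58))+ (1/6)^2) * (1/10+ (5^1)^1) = 16954577/120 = 141288.14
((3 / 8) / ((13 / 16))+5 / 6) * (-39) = -50.50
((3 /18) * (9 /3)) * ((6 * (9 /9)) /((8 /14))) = 21 /4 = 5.25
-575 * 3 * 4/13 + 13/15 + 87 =-86366/195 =-442.90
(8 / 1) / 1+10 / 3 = 34 / 3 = 11.33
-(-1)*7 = 7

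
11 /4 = 2.75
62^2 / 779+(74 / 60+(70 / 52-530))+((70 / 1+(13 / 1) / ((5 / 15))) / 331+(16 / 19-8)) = -26614230398 / 50280555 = -529.31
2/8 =1/4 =0.25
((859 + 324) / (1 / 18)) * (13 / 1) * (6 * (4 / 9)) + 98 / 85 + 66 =62752028 / 85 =738259.15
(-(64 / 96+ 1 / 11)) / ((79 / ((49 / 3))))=-1225 / 7821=-0.16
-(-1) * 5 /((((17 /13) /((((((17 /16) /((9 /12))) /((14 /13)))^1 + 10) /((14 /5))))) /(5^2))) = 15445625 /39984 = 386.30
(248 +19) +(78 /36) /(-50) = 80087 /300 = 266.96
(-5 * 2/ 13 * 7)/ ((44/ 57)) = -6.98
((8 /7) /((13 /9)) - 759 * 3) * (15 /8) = -3107025 /728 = -4267.89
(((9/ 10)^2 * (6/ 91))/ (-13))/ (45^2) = -3/ 1478750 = -0.00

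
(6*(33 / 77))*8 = 144 / 7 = 20.57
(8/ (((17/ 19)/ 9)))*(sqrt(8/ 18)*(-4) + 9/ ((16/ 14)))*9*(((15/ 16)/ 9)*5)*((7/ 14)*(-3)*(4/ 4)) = -1603125/ 544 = -2946.92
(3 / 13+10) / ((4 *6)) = 133 / 312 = 0.43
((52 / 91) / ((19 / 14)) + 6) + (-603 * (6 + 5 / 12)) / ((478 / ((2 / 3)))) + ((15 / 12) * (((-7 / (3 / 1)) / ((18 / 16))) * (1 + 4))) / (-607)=311373079 / 297689796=1.05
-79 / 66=-1.20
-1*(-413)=413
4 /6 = 2 /3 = 0.67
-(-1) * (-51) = -51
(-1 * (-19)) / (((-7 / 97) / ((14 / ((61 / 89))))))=-328054 / 61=-5377.93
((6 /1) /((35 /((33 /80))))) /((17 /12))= 297 /5950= 0.05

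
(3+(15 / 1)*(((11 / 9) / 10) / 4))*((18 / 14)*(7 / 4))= 249 / 32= 7.78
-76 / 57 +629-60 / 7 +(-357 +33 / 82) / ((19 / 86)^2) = -5757257 / 861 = -6686.71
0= 0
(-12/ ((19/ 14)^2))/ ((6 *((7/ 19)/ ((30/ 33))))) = -560/ 209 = -2.68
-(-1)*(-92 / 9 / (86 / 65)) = -7.73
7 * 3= 21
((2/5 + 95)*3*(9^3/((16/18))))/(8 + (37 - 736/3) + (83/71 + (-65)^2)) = 1999812483/34300120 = 58.30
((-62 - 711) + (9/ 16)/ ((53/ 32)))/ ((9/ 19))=-778069/ 477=-1631.17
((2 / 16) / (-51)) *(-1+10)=-3 / 136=-0.02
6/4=3/2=1.50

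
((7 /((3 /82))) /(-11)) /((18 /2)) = -574 /297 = -1.93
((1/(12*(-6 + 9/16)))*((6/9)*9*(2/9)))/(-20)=4/3915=0.00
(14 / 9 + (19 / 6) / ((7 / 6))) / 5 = 269 / 315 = 0.85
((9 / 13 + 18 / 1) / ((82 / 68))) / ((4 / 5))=20655 / 1066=19.38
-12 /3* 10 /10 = -4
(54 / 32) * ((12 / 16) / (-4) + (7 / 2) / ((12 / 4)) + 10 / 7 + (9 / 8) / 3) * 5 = 42075 / 1792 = 23.48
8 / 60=2 / 15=0.13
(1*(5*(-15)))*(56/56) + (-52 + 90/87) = -3653/29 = -125.97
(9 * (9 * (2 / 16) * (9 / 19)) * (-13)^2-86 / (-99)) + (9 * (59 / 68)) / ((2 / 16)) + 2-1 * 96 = 199503779 / 255816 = 779.87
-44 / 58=-22 / 29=-0.76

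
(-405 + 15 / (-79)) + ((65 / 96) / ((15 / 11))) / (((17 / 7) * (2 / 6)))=-52161241 / 128928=-404.58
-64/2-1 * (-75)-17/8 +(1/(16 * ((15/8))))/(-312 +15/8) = 12169273/297720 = 40.87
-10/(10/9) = -9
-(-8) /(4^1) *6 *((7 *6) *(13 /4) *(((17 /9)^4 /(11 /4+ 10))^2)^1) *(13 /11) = 913751812064 /473513931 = 1929.73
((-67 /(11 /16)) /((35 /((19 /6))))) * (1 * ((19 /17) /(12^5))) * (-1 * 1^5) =24187 /610727040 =0.00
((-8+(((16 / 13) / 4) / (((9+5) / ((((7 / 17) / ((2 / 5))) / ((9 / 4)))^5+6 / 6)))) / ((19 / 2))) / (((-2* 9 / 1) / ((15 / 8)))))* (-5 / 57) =-7245928160695025 / 99153545706217548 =-0.07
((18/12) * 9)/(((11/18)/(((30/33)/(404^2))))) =1215/9874568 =0.00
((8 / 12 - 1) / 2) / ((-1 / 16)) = 8 / 3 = 2.67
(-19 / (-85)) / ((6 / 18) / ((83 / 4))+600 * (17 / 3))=4731 / 71961340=0.00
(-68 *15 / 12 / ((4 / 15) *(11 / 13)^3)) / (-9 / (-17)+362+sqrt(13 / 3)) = -35217828711 / 24265503592+32381583 *sqrt(39) / 24265503592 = -1.44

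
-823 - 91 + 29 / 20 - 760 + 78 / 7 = -232597 / 140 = -1661.41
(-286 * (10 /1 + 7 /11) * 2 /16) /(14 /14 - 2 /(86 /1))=-21801 /56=-389.30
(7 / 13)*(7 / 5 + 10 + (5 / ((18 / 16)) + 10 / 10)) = 5306 / 585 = 9.07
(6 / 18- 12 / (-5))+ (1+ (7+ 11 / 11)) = 11.73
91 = 91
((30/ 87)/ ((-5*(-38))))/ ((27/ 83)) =83/ 14877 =0.01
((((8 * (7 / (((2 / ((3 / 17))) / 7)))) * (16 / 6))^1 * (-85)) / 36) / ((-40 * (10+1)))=49 / 99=0.49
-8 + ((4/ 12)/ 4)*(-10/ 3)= -149/ 18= -8.28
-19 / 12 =-1.58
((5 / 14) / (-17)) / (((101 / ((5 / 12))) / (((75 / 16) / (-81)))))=625 / 124612992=0.00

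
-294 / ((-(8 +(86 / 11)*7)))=539 / 115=4.69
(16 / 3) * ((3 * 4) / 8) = 8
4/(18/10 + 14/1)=20/79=0.25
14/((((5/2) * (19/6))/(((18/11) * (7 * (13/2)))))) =137592/1045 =131.67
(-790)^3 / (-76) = 123259750 / 19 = 6487355.26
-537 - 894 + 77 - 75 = -1429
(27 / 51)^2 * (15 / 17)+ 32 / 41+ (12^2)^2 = 4177121719 / 201433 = 20737.03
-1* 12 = -12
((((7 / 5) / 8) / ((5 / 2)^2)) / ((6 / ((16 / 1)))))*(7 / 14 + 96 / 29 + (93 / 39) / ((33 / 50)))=2585926 / 4665375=0.55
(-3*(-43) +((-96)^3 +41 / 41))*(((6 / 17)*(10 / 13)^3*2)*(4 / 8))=-142109.19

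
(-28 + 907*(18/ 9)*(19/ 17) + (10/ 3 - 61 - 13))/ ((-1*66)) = -29.22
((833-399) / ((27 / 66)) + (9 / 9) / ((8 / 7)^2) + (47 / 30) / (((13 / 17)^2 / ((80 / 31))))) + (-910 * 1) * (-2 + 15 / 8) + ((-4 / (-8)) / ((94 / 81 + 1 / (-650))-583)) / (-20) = 109296949204833365 / 92442910757184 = 1182.32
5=5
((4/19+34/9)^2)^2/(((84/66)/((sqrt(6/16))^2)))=148733980571/1995084189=74.55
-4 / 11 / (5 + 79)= -1 / 231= -0.00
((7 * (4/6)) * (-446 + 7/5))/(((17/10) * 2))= -10374/17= -610.24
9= 9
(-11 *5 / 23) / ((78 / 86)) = -2365 / 897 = -2.64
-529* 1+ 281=-248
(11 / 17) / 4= 11 / 68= 0.16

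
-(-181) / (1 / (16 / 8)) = 362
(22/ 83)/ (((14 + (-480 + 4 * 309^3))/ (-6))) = -6/ 445234825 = -0.00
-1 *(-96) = 96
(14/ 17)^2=196/ 289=0.68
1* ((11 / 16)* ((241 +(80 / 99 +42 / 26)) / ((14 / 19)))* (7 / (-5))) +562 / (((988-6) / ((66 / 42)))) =-10200326069 / 32170320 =-317.07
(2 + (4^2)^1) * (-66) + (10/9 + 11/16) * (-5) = -172367/144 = -1196.99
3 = 3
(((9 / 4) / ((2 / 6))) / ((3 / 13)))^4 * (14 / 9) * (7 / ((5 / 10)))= 1020227481 / 64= 15941054.39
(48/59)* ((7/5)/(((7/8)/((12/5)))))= 4608/1475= 3.12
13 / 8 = 1.62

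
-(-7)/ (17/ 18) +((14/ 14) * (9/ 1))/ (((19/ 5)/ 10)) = 10044/ 323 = 31.10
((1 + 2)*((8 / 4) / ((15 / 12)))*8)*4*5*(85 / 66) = 10880 / 11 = 989.09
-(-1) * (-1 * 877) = -877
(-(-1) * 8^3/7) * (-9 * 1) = -4608/7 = -658.29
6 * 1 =6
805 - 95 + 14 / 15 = 10664 / 15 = 710.93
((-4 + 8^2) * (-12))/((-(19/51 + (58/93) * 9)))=1138320/9463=120.29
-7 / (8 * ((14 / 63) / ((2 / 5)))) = -63 / 40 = -1.58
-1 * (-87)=87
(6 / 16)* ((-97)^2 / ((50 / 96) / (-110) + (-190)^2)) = 3725964 / 38121595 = 0.10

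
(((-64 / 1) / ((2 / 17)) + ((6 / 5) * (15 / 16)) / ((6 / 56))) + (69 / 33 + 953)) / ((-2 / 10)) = -46375 / 22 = -2107.95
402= 402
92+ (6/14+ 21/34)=22145/238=93.05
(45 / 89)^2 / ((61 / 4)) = 8100 / 483181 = 0.02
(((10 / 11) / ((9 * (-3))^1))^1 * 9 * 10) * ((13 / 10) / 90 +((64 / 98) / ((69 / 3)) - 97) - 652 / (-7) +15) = -11345651 / 334719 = -33.90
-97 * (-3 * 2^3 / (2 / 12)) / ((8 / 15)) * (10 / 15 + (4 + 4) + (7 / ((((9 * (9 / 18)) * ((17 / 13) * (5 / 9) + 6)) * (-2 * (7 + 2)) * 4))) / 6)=714488905 / 3148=226965.98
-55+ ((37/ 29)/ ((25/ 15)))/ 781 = -6228364/ 113245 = -55.00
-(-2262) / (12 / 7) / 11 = 2639 / 22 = 119.95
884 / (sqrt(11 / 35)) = 884 * sqrt(385) / 11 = 1576.85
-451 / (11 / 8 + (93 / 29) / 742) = -38818472 / 118721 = -326.97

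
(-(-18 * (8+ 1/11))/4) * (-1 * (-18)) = 7209/11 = 655.36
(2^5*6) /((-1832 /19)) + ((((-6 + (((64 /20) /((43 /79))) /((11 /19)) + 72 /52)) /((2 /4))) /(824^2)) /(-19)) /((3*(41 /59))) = -2780754051695927 /1396474881807720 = -1.99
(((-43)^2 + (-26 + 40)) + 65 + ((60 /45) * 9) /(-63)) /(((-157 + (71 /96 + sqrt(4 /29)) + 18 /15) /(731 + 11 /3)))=-30814503244572160 /3373643355369 - 4568408883200 * sqrt(29) /1124547785123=-9155.77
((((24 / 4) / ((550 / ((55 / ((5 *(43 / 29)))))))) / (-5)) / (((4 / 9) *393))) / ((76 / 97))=-25317 / 214054000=-0.00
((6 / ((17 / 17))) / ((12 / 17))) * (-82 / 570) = -697 / 570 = -1.22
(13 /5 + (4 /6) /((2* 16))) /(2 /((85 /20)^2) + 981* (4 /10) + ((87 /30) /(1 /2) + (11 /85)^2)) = 908905 /138139968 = 0.01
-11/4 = -2.75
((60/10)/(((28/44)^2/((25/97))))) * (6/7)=108900/33271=3.27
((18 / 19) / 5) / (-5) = -18 / 475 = -0.04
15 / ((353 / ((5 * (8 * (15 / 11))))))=9000 / 3883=2.32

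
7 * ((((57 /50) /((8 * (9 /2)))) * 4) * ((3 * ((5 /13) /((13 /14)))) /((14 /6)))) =399 /845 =0.47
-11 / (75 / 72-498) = 0.02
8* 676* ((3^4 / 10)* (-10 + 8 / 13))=-411091.20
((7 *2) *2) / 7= 4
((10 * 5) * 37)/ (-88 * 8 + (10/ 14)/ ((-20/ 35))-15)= -7400/ 2881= -2.57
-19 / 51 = -0.37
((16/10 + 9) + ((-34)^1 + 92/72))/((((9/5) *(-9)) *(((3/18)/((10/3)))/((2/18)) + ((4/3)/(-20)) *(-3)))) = 19910/9477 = 2.10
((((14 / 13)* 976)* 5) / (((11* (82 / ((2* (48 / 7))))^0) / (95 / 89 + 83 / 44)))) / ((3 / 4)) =790257440 / 419991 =1881.61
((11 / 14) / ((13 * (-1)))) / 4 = -11 / 728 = -0.02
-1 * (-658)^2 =-432964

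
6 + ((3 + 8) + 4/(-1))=13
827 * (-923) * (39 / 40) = -744237.98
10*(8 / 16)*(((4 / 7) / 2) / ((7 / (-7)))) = -10 / 7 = -1.43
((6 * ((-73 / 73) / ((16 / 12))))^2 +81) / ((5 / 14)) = 567 / 2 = 283.50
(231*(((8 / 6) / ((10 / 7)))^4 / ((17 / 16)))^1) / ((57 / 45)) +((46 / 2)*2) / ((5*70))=331633889 / 2543625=130.38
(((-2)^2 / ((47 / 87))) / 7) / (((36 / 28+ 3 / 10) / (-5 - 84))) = -103240 / 1739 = -59.37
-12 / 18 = -2 / 3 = -0.67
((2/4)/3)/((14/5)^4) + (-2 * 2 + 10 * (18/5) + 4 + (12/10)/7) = 41689973/1152480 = 36.17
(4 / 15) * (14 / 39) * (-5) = -56 / 117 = -0.48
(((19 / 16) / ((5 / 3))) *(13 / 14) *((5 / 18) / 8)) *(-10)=-1235 / 5376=-0.23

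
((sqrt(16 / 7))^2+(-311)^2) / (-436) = -677063 / 3052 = -221.84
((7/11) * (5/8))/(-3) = -35/264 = -0.13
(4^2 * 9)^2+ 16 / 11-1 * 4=20733.45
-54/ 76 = -27/ 38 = -0.71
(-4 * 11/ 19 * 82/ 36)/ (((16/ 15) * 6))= -2255/ 2736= -0.82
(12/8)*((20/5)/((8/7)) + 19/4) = 99/8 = 12.38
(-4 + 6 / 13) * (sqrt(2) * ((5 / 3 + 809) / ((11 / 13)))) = -111872 * sqrt(2) / 33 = -4794.27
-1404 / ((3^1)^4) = -52 / 3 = -17.33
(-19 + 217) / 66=3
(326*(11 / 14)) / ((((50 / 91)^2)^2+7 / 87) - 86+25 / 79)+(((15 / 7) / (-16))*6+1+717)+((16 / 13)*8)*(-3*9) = 6577516785738773117 / 14670336427783400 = 448.35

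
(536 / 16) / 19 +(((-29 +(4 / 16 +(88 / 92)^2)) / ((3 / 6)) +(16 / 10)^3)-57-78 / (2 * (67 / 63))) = -12077954121 / 84177125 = -143.48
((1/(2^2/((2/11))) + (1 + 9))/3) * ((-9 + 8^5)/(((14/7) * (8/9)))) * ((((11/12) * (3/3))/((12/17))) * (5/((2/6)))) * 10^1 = 3076889075/256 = 12019097.95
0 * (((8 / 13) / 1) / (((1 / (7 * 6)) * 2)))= 0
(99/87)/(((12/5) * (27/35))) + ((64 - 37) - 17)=33245/3132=10.61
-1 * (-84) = 84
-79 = -79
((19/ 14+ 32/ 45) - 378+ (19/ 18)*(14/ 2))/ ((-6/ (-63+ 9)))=-116091/ 35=-3316.89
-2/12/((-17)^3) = 1/29478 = 0.00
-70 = -70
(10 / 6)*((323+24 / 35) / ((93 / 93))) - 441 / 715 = 8090974 / 15015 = 538.86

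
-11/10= -1.10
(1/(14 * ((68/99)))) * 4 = 99/238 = 0.42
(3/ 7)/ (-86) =-3/ 602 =-0.00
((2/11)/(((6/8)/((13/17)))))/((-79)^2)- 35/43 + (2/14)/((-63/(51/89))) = -535239438220/656555715123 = -0.82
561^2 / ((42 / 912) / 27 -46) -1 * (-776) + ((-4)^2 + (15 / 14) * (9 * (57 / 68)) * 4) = -270368017785 / 44928926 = -6017.68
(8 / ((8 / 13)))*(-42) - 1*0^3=-546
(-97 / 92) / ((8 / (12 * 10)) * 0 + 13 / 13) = -97 / 92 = -1.05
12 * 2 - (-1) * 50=74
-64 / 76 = -16 / 19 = -0.84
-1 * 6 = -6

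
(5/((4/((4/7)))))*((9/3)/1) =15/7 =2.14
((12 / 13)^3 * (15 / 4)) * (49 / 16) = 19845 / 2197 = 9.03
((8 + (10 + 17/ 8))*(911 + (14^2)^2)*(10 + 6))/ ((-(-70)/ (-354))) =-320200434/ 5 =-64040086.80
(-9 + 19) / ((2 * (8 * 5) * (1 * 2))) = 1 / 16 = 0.06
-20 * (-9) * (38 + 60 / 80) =6975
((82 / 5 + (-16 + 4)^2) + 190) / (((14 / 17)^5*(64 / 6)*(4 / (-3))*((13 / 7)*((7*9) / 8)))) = -310948683 / 69917120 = -4.45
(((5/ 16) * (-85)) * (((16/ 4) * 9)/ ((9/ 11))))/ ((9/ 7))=-909.03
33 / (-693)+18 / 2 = 188 / 21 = 8.95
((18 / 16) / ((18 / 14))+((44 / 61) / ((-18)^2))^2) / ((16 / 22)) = 1879848685 / 1562462784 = 1.20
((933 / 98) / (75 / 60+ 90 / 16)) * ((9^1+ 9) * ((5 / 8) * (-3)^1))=-25191 / 539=-46.74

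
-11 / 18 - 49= -893 / 18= -49.61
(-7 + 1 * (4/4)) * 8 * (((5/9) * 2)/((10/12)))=-64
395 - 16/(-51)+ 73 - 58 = 20926/51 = 410.31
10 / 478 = 5 / 239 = 0.02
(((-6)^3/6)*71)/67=-2556/67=-38.15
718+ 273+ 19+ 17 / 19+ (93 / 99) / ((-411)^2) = 107067366940 / 105913467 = 1010.89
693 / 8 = 86.62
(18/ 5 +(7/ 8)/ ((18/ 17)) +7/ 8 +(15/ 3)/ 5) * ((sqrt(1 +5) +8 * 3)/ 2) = 4537 * sqrt(6)/ 1440 +4537/ 60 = 83.33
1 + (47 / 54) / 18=1019 / 972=1.05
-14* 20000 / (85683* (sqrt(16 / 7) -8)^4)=-204299375 / 182141836812 -12433750* sqrt(7) / 45535459203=-0.00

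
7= 7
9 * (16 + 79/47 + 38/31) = 247923/1457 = 170.16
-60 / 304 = -15 / 76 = -0.20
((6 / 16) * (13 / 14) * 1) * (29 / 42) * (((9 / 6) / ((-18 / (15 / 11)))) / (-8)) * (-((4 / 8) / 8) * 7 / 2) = -1885 / 2523136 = -0.00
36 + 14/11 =410/11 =37.27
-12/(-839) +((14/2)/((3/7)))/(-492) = -23399/1238364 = -0.02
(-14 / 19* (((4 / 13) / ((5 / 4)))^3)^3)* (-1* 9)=8658654068736 / 393526343919921875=0.00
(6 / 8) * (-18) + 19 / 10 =-58 / 5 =-11.60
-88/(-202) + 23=23.44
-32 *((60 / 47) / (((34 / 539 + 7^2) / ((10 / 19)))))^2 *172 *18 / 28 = -38249164800 / 57642006067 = -0.66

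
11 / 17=0.65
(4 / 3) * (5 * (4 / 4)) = 20 / 3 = 6.67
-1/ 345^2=-1/ 119025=-0.00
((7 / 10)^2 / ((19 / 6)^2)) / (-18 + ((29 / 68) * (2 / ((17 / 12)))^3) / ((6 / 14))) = -4092529 / 1273048450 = -0.00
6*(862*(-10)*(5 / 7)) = -258600 / 7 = -36942.86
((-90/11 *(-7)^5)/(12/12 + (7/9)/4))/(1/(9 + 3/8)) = 510512625/473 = 1079307.88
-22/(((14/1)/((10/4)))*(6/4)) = -55/21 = -2.62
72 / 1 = 72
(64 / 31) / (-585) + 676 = 12259196 / 18135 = 676.00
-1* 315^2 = -99225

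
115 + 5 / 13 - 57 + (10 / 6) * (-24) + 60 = 1019 / 13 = 78.38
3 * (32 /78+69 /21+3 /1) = 1828 /91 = 20.09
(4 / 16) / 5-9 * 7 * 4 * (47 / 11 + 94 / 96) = -145577 / 110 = -1323.43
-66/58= -33/29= -1.14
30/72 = 5/12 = 0.42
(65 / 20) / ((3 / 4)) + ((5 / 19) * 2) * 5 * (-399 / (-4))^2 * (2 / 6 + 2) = 1466429 / 24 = 61101.21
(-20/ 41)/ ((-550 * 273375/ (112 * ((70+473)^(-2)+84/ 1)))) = 5547879008/ 181762798820625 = 0.00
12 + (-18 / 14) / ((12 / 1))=333 / 28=11.89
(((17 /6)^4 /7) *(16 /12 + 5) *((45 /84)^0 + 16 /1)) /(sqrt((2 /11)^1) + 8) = 296750113 /2388204 - 26977283 *sqrt(22) /19105632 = 117.63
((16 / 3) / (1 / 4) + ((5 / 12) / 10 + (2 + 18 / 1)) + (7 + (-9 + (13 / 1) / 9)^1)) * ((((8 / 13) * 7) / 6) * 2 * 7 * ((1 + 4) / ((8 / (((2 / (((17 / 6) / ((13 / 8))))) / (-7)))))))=-102865 / 2448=-42.02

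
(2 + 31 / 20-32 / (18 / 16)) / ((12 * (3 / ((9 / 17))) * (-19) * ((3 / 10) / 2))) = 4481 / 34884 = 0.13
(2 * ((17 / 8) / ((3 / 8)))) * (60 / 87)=680 / 87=7.82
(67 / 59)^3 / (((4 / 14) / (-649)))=-3326.45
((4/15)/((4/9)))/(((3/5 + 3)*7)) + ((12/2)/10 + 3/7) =221/210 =1.05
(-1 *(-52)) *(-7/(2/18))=-3276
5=5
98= 98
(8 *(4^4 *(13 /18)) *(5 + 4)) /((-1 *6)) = -6656 /3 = -2218.67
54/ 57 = 18/ 19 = 0.95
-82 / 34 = -2.41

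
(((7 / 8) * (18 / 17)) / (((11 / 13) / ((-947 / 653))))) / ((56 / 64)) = -221598 / 122111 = -1.81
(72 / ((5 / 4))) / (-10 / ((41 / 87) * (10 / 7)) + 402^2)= 3936 / 11041925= 0.00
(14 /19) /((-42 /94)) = -94 /57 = -1.65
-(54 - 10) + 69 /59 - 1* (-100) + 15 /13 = 44734 /767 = 58.32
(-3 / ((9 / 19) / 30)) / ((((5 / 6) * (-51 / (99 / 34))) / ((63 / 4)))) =118503 / 578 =205.02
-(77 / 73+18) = -1391 / 73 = -19.05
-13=-13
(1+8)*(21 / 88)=2.15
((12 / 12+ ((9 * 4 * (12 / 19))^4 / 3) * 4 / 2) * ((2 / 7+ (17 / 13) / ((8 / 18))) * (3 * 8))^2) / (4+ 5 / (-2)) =769366267022175000 / 1079188201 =712912044.73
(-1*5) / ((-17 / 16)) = 80 / 17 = 4.71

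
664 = 664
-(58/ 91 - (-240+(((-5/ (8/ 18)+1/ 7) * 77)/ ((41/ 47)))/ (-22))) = -196.07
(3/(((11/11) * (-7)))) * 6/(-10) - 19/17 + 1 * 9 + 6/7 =5353/595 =9.00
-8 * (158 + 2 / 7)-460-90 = -12714 / 7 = -1816.29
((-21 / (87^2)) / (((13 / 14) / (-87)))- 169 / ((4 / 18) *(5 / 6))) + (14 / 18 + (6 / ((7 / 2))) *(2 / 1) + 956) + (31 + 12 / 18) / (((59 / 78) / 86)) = 25561314458 / 7006545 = 3648.21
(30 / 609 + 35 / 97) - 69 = -68.59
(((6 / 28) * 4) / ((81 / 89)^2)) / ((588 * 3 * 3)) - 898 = -36375829451 / 40507614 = -898.00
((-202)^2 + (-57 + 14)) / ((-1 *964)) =-40761 / 964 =-42.28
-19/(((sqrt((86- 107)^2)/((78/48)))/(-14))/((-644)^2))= 25609948/3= 8536649.33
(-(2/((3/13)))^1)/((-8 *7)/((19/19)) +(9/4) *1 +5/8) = 208/1275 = 0.16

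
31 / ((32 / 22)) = 341 / 16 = 21.31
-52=-52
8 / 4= 2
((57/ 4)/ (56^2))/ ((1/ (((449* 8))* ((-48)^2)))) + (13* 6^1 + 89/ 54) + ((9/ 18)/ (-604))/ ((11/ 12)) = 82814412572/ 2197503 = 37685.69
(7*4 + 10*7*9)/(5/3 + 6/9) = 282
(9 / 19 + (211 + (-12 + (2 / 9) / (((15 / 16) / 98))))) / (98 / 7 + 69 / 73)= 41700082 / 2798415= 14.90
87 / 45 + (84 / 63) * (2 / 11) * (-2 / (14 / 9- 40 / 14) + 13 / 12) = 52127 / 20295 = 2.57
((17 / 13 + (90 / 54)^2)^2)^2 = 52204938256 / 187388721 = 278.59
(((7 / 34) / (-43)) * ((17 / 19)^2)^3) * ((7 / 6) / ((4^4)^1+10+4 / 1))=-69572993 / 6554432140920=-0.00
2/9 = 0.22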